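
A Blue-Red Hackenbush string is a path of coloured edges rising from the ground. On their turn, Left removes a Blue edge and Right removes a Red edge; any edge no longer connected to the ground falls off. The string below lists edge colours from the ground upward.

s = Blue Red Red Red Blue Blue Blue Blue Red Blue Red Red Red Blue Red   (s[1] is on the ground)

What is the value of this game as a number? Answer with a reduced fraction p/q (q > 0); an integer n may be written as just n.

step 1: add Blue to get B; options L={ 0 } R={ · } — 1
step 2: add Red to get BR; options L={ 0 } R={ 1 } — 1/2
step 3: add Red to get BRR; options L={ 0 } R={ 1/2 1 } — 1/4
step 4: add Red to get BRRR; options L={ 0 } R={ 1/4 1/2 1 } — 1/8
step 5: add Blue to get BRRRB; options L={ 0 1/8 } R={ 1/4 1/2 1 } — 3/16
step 6: add Blue to get BRRRBB; options L={ 0 1/8 3/16 } R={ 1/4 1/2 1 } — 7/32
step 7: add Blue to get BRRRBBB; options L={ 0 1/8 3/16 7/32 } R={ 1/4 1/2 1 } — 15/64
step 8: add Blue to get BRRRBBBB; options L={ 0 1/8 3/16 7/32 15/64 } R={ 1/4 1/2 1 } — 31/128
step 9: add Red to get BRRRBBBBR; options L={ 0 1/8 3/16 7/32 15/64 } R={ 31/128 1/4 1/2 1 } — 61/256
step 10: add Blue to get BRRRBBBBRB; options L={ 0 1/8 3/16 7/32 15/64 61/256 } R={ 31/128 1/4 1/2 1 } — 123/512
step 11: add Red to get BRRRBBBBRBR; options L={ 0 1/8 3/16 7/32 15/64 61/256 } R={ 123/512 31/128 1/4 1/2 1 } — 245/1024
step 12: add Red to get BRRRBBBBRBRR; options L={ 0 1/8 3/16 7/32 15/64 61/256 } R={ 245/1024 123/512 31/128 1/4 1/2 1 } — 489/2048
step 13: add Red to get BRRRBBBBRBRRR; options L={ 0 1/8 3/16 7/32 15/64 61/256 } R={ 489/2048 245/1024 123/512 31/128 1/4 1/2 1 } — 977/4096
step 14: add Blue to get BRRRBBBBRBRRRB; options L={ 0 1/8 3/16 7/32 15/64 61/256 977/4096 } R={ 489/2048 245/1024 123/512 31/128 1/4 1/2 1 } — 1955/8192
step 15: add Red to get BRRRBBBBRBRRRBR; options L={ 0 1/8 3/16 7/32 15/64 61/256 977/4096 } R={ 1955/8192 489/2048 245/1024 123/512 31/128 1/4 1/2 1 } — 3909/16384

3909/16384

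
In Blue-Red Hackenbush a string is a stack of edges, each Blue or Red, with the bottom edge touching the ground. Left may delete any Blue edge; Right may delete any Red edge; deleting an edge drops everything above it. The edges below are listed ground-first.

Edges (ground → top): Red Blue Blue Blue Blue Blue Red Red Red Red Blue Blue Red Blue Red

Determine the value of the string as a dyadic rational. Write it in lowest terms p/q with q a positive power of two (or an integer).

R: Left { · }, Right { 0 } => simplest -1
RB: Left { -1 }, Right { 0 } => simplest -1/2
RBB: Left { -1, -1/2 }, Right { 0 } => simplest -1/4
RBBB: Left { -1, -1/2, -1/4 }, Right { 0 } => simplest -1/8
RBBBB: Left { -1, -1/2, -1/4, -1/8 }, Right { 0 } => simplest -1/16
RBBBBB: Left { -1, -1/2, -1/4, -1/8, -1/16 }, Right { 0 } => simplest -1/32
RBBBBBR: Left { -1, -1/2, -1/4, -1/8, -1/16 }, Right { -1/32, 0 } => simplest -3/64
RBBBBBRR: Left { -1, -1/2, -1/4, -1/8, -1/16 }, Right { -3/64, -1/32, 0 } => simplest -7/128
RBBBBBRRR: Left { -1, -1/2, -1/4, -1/8, -1/16 }, Right { -7/128, -3/64, -1/32, 0 } => simplest -15/256
RBBBBBRRRR: Left { -1, -1/2, -1/4, -1/8, -1/16 }, Right { -15/256, -7/128, -3/64, -1/32, 0 } => simplest -31/512
RBBBBBRRRRB: Left { -1, -1/2, -1/4, -1/8, -1/16, -31/512 }, Right { -15/256, -7/128, -3/64, -1/32, 0 } => simplest -61/1024
RBBBBBRRRRBB: Left { -1, -1/2, -1/4, -1/8, -1/16, -31/512, -61/1024 }, Right { -15/256, -7/128, -3/64, -1/32, 0 } => simplest -121/2048
RBBBBBRRRRBBR: Left { -1, -1/2, -1/4, -1/8, -1/16, -31/512, -61/1024 }, Right { -121/2048, -15/256, -7/128, -3/64, -1/32, 0 } => simplest -243/4096
RBBBBBRRRRBBRB: Left { -1, -1/2, -1/4, -1/8, -1/16, -31/512, -61/1024, -243/4096 }, Right { -121/2048, -15/256, -7/128, -3/64, -1/32, 0 } => simplest -485/8192
RBBBBBRRRRBBRBR: Left { -1, -1/2, -1/4, -1/8, -1/16, -31/512, -61/1024, -243/4096 }, Right { -485/8192, -121/2048, -15/256, -7/128, -3/64, -1/32, 0 } => simplest -971/16384

-971/16384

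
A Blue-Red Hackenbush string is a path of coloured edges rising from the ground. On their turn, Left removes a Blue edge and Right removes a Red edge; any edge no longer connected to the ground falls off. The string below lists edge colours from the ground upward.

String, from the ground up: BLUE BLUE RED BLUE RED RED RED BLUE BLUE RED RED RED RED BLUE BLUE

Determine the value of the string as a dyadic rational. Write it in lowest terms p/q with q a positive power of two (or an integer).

step 1: add BLUE to get B; options L={ 0 } R={  } ⇒ 1
step 2: add BLUE to get BB; options L={ 0 1 } R={  } ⇒ 2
step 3: add RED to get BBR; options L={ 0 1 } R={ 2 } ⇒ 3/2
step 4: add BLUE to get BBRB; options L={ 0 1 3/2 } R={ 2 } ⇒ 7/4
step 5: add RED to get BBRBR; options L={ 0 1 3/2 } R={ 7/4 2 } ⇒ 13/8
step 6: add RED to get BBRBRR; options L={ 0 1 3/2 } R={ 13/8 7/4 2 } ⇒ 25/16
step 7: add RED to get BBRBRRR; options L={ 0 1 3/2 } R={ 25/16 13/8 7/4 2 } ⇒ 49/32
step 8: add BLUE to get BBRBRRRB; options L={ 0 1 3/2 49/32 } R={ 25/16 13/8 7/4 2 } ⇒ 99/64
step 9: add BLUE to get BBRBRRRBB; options L={ 0 1 3/2 49/32 99/64 } R={ 25/16 13/8 7/4 2 } ⇒ 199/128
step 10: add RED to get BBRBRRRBBR; options L={ 0 1 3/2 49/32 99/64 } R={ 199/128 25/16 13/8 7/4 2 } ⇒ 397/256
step 11: add RED to get BBRBRRRBBRR; options L={ 0 1 3/2 49/32 99/64 } R={ 397/256 199/128 25/16 13/8 7/4 2 } ⇒ 793/512
step 12: add RED to get BBRBRRRBBRRR; options L={ 0 1 3/2 49/32 99/64 } R={ 793/512 397/256 199/128 25/16 13/8 7/4 2 } ⇒ 1585/1024
step 13: add RED to get BBRBRRRBBRRRR; options L={ 0 1 3/2 49/32 99/64 } R={ 1585/1024 793/512 397/256 199/128 25/16 13/8 7/4 2 } ⇒ 3169/2048
step 14: add BLUE to get BBRBRRRBBRRRRB; options L={ 0 1 3/2 49/32 99/64 3169/2048 } R={ 1585/1024 793/512 397/256 199/128 25/16 13/8 7/4 2 } ⇒ 6339/4096
step 15: add BLUE to get BBRBRRRBBRRRRBB; options L={ 0 1 3/2 49/32 99/64 3169/2048 6339/4096 } R={ 1585/1024 793/512 397/256 199/128 25/16 13/8 7/4 2 } ⇒ 12679/8192

12679/8192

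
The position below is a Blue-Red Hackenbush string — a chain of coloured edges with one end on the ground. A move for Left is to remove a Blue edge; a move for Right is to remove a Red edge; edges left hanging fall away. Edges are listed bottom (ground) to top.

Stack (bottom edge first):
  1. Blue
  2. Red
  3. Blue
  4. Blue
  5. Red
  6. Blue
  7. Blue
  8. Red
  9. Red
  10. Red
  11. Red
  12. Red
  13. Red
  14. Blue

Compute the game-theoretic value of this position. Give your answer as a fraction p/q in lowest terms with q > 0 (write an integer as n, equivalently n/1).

edge 1 of 14 (Blue): { 0 | none } ⇒ 1
edge 2 of 14 (Red): { 0 | 1 } ⇒ 1/2
edge 3 of 14 (Blue): { 0,1/2 | 1 } ⇒ 3/4
edge 4 of 14 (Blue): { 0,1/2,3/4 | 1 } ⇒ 7/8
edge 5 of 14 (Red): { 0,1/2,3/4 | 7/8,1 } ⇒ 13/16
edge 6 of 14 (Blue): { 0,1/2,3/4,13/16 | 7/8,1 } ⇒ 27/32
edge 7 of 14 (Blue): { 0,1/2,3/4,13/16,27/32 | 7/8,1 } ⇒ 55/64
edge 8 of 14 (Red): { 0,1/2,3/4,13/16,27/32 | 55/64,7/8,1 } ⇒ 109/128
edge 9 of 14 (Red): { 0,1/2,3/4,13/16,27/32 | 109/128,55/64,7/8,1 } ⇒ 217/256
edge 10 of 14 (Red): { 0,1/2,3/4,13/16,27/32 | 217/256,109/128,55/64,7/8,1 } ⇒ 433/512
edge 11 of 14 (Red): { 0,1/2,3/4,13/16,27/32 | 433/512,217/256,109/128,55/64,7/8,1 } ⇒ 865/1024
edge 12 of 14 (Red): { 0,1/2,3/4,13/16,27/32 | 865/1024,433/512,217/256,109/128,55/64,7/8,1 } ⇒ 1729/2048
edge 13 of 14 (Red): { 0,1/2,3/4,13/16,27/32 | 1729/2048,865/1024,433/512,217/256,109/128,55/64,7/8,1 } ⇒ 3457/4096
edge 14 of 14 (Blue): { 0,1/2,3/4,13/16,27/32,3457/4096 | 1729/2048,865/1024,433/512,217/256,109/128,55/64,7/8,1 } ⇒ 6915/8192

6915/8192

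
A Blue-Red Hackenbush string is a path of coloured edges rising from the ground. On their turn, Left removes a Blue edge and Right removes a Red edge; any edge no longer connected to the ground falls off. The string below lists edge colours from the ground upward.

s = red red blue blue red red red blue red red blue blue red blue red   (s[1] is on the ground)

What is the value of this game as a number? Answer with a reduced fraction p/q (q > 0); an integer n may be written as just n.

Prefix values for red red blue blue red red red blue red red blue blue red blue red via {L|R} + simplicity:
1 of 15 · r · max L −∞ · min R 0 = -1
2 of 15 · rr · max L −∞ · min R -1 = -2
3 of 15 · rrb · max L -2 · min R -1 = -3/2
4 of 15 · rrbb · max L -3/2 · min R -1 = -5/4
5 of 15 · rrbbr · max L -3/2 · min R -5/4 = -11/8
6 of 15 · rrbbrr · max L -3/2 · min R -11/8 = -23/16
7 of 15 · rrbbrrr · max L -3/2 · min R -23/16 = -47/32
8 of 15 · rrbbrrrb · max L -47/32 · min R -23/16 = -93/64
9 of 15 · rrbbrrrbr · max L -47/32 · min R -93/64 = -187/128
10 of 15 · rrbbrrrbrr · max L -47/32 · min R -187/128 = -375/256
11 of 15 · rrbbrrrbrrb · max L -375/256 · min R -187/128 = -749/512
12 of 15 · rrbbrrrbrrbb · max L -749/512 · min R -187/128 = -1497/1024
13 of 15 · rrbbrrrbrrbbr · max L -749/512 · min R -1497/1024 = -2995/2048
14 of 15 · rrbbrrrbrrbbrb · max L -2995/2048 · min R -1497/1024 = -5989/4096
15 of 15 · rrbbrrrbrrbbrbr · max L -2995/2048 · min R -5989/4096 = -11979/8192

-11979/8192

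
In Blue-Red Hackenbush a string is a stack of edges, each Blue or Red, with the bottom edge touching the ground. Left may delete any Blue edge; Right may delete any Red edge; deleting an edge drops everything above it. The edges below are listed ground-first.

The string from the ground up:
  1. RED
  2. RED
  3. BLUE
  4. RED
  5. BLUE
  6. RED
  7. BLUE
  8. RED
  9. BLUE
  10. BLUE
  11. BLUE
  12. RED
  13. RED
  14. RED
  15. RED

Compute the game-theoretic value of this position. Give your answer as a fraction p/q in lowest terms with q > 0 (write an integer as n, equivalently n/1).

Build val(s[:k]) for k = 1..15, string s = RED RED BLUE RED BLUE RED BLUE RED BLUE BLUE BLUE RED RED RED RED.
edge 1 of 15 (RED): { (no moves) | 0 } → -1
edge 2 of 15 (RED): { (no moves) | -1,0 } → -2
edge 3 of 15 (BLUE): { -2 | -1,0 } → -3/2
edge 4 of 15 (RED): { -2 | -3/2,-1,0 } → -7/4
edge 5 of 15 (BLUE): { -2,-7/4 | -3/2,-1,0 } → -13/8
edge 6 of 15 (RED): { -2,-7/4 | -13/8,-3/2,-1,0 } → -27/16
edge 7 of 15 (BLUE): { -2,-7/4,-27/16 | -13/8,-3/2,-1,0 } → -53/32
edge 8 of 15 (RED): { -2,-7/4,-27/16 | -53/32,-13/8,-3/2,-1,0 } → -107/64
edge 9 of 15 (BLUE): { -2,-7/4,-27/16,-107/64 | -53/32,-13/8,-3/2,-1,0 } → -213/128
edge 10 of 15 (BLUE): { -2,-7/4,-27/16,-107/64,-213/128 | -53/32,-13/8,-3/2,-1,0 } → -425/256
edge 11 of 15 (BLUE): { -2,-7/4,-27/16,-107/64,-213/128,-425/256 | -53/32,-13/8,-3/2,-1,0 } → -849/512
edge 12 of 15 (RED): { -2,-7/4,-27/16,-107/64,-213/128,-425/256 | -849/512,-53/32,-13/8,-3/2,-1,0 } → -1699/1024
edge 13 of 15 (RED): { -2,-7/4,-27/16,-107/64,-213/128,-425/256 | -1699/1024,-849/512,-53/32,-13/8,-3/2,-1,0 } → -3399/2048
edge 14 of 15 (RED): { -2,-7/4,-27/16,-107/64,-213/128,-425/256 | -3399/2048,-1699/1024,-849/512,-53/32,-13/8,-3/2,-1,0 } → -6799/4096
edge 15 of 15 (RED): { -2,-7/4,-27/16,-107/64,-213/128,-425/256 | -6799/4096,-3399/2048,-1699/1024,-849/512,-53/32,-13/8,-3/2,-1,0 } → -13599/8192

-13599/8192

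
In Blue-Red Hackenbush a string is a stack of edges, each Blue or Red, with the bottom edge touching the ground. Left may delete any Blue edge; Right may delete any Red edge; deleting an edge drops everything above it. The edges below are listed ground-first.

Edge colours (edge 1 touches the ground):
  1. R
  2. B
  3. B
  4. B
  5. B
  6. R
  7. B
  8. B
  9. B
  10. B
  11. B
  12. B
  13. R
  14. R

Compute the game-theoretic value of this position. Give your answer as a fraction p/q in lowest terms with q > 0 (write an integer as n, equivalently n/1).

-519/8192

g(R) = { ∅ | 0 } = -1
g(RB) = { -1 | 0 } = -1/2
g(RBB) = { -1 -1/2 | 0 } = -1/4
g(RBBB) = { -1 -1/2 -1/4 | 0 } = -1/8
g(RBBBB) = { -1 -1/2 -1/4 -1/8 | 0 } = -1/16
g(RBBBBR) = { -1 -1/2 -1/4 -1/8 | -1/16 0 } = -3/32
g(RBBBBRB) = { -1 -1/2 -1/4 -1/8 -3/32 | -1/16 0 } = -5/64
g(RBBBBRBB) = { -1 -1/2 -1/4 -1/8 -3/32 -5/64 | -1/16 0 } = -9/128
g(RBBBBRBBB) = { -1 -1/2 -1/4 -1/8 -3/32 -5/64 -9/128 | -1/16 0 } = -17/256
g(RBBBBRBBBB) = { -1 -1/2 -1/4 -1/8 -3/32 -5/64 -9/128 -17/256 | -1/16 0 } = -33/512
g(RBBBBRBBBBB) = { -1 -1/2 -1/4 -1/8 -3/32 -5/64 -9/128 -17/256 -33/512 | -1/16 0 } = -65/1024
g(RBBBBRBBBBBB) = { -1 -1/2 -1/4 -1/8 -3/32 -5/64 -9/128 -17/256 -33/512 -65/1024 | -1/16 0 } = -129/2048
g(RBBBBRBBBBBBR) = { -1 -1/2 -1/4 -1/8 -3/32 -5/64 -9/128 -17/256 -33/512 -65/1024 | -129/2048 -1/16 0 } = -259/4096
g(RBBBBRBBBBBBRR) = { -1 -1/2 -1/4 -1/8 -3/32 -5/64 -9/128 -17/256 -33/512 -65/1024 | -259/4096 -129/2048 -1/16 0 } = -519/8192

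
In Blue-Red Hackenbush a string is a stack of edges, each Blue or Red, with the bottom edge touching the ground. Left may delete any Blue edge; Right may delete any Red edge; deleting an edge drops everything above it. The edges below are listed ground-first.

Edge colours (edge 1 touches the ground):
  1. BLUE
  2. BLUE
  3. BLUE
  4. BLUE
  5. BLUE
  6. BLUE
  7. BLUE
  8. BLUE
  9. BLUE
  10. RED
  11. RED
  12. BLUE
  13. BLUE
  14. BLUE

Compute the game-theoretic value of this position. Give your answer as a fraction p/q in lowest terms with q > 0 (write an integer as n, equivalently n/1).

1 of 14 · B · max L 0 · min R +∞ -> 1
2 of 14 · BB · max L 1 · min R +∞ -> 2
3 of 14 · BBB · max L 2 · min R +∞ -> 3
4 of 14 · BBBB · max L 3 · min R +∞ -> 4
5 of 14 · BBBBB · max L 4 · min R +∞ -> 5
6 of 14 · BBBBBB · max L 5 · min R +∞ -> 6
7 of 14 · BBBBBBB · max L 6 · min R +∞ -> 7
8 of 14 · BBBBBBBB · max L 7 · min R +∞ -> 8
9 of 14 · BBBBBBBBB · max L 8 · min R +∞ -> 9
10 of 14 · BBBBBBBBBR · max L 8 · min R 9 -> 17/2
11 of 14 · BBBBBBBBBRR · max L 8 · min R 17/2 -> 33/4
12 of 14 · BBBBBBBBBRRB · max L 33/4 · min R 17/2 -> 67/8
13 of 14 · BBBBBBBBBRRBB · max L 67/8 · min R 17/2 -> 135/16
14 of 14 · BBBBBBBBBRRBBB · max L 135/16 · min R 17/2 -> 271/32

271/32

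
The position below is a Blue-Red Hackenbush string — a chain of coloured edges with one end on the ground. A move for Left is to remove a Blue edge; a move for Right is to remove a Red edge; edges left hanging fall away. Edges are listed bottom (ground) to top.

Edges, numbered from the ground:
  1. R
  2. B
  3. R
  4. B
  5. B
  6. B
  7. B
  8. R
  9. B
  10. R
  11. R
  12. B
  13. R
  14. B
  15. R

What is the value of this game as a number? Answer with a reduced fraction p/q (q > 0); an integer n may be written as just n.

-8555/16384

Recurse on prefixes of the 15-edge string R B R B B B B R B R R B R B R:
R: Left { none }, Right { 0 } = simplest -1
RB: Left { -1 }, Right { 0 } = simplest -1/2
RBR: Left { -1 }, Right { -1/2,0 } = simplest -3/4
RBRB: Left { -1,-3/4 }, Right { -1/2,0 } = simplest -5/8
RBRBB: Left { -1,-3/4,-5/8 }, Right { -1/2,0 } = simplest -9/16
RBRBBB: Left { -1,-3/4,-5/8,-9/16 }, Right { -1/2,0 } = simplest -17/32
RBRBBBB: Left { -1,-3/4,-5/8,-9/16,-17/32 }, Right { -1/2,0 } = simplest -33/64
RBRBBBBR: Left { -1,-3/4,-5/8,-9/16,-17/32 }, Right { -33/64,-1/2,0 } = simplest -67/128
RBRBBBBRB: Left { -1,-3/4,-5/8,-9/16,-17/32,-67/128 }, Right { -33/64,-1/2,0 } = simplest -133/256
RBRBBBBRBR: Left { -1,-3/4,-5/8,-9/16,-17/32,-67/128 }, Right { -133/256,-33/64,-1/2,0 } = simplest -267/512
RBRBBBBRBRR: Left { -1,-3/4,-5/8,-9/16,-17/32,-67/128 }, Right { -267/512,-133/256,-33/64,-1/2,0 } = simplest -535/1024
RBRBBBBRBRRB: Left { -1,-3/4,-5/8,-9/16,-17/32,-67/128,-535/1024 }, Right { -267/512,-133/256,-33/64,-1/2,0 } = simplest -1069/2048
RBRBBBBRBRRBR: Left { -1,-3/4,-5/8,-9/16,-17/32,-67/128,-535/1024 }, Right { -1069/2048,-267/512,-133/256,-33/64,-1/2,0 } = simplest -2139/4096
RBRBBBBRBRRBRB: Left { -1,-3/4,-5/8,-9/16,-17/32,-67/128,-535/1024,-2139/4096 }, Right { -1069/2048,-267/512,-133/256,-33/64,-1/2,0 } = simplest -4277/8192
RBRBBBBRBRRBRBR: Left { -1,-3/4,-5/8,-9/16,-17/32,-67/128,-535/1024,-2139/4096 }, Right { -4277/8192,-1069/2048,-267/512,-133/256,-33/64,-1/2,0 } = simplest -8555/16384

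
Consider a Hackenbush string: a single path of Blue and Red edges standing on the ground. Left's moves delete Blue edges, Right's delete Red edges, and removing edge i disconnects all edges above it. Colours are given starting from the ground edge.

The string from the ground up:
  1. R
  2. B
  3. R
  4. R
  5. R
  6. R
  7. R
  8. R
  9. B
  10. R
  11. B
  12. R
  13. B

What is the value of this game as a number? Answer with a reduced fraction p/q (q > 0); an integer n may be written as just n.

v(R) = {  | 0 } -> -1
v(RB) = { -1 | 0 } -> -1/2
v(RBR) = { -1 | -1/2 0 } -> -3/4
v(RBRR) = { -1 | -3/4 -1/2 0 } -> -7/8
v(RBRRR) = { -1 | -7/8 -3/4 -1/2 0 } -> -15/16
v(RBRRRR) = { -1 | -15/16 -7/8 -3/4 -1/2 0 } -> -31/32
v(RBRRRRR) = { -1 | -31/32 -15/16 -7/8 -3/4 -1/2 0 } -> -63/64
v(RBRRRRRR) = { -1 | -63/64 -31/32 -15/16 -7/8 -3/4 -1/2 0 } -> -127/128
v(RBRRRRRRB) = { -1 -127/128 | -63/64 -31/32 -15/16 -7/8 -3/4 -1/2 0 } -> -253/256
v(RBRRRRRRBR) = { -1 -127/128 | -253/256 -63/64 -31/32 -15/16 -7/8 -3/4 -1/2 0 } -> -507/512
v(RBRRRRRRBRB) = { -1 -127/128 -507/512 | -253/256 -63/64 -31/32 -15/16 -7/8 -3/4 -1/2 0 } -> -1013/1024
v(RBRRRRRRBRBR) = { -1 -127/128 -507/512 | -1013/1024 -253/256 -63/64 -31/32 -15/16 -7/8 -3/4 -1/2 0 } -> -2027/2048
v(RBRRRRRRBRBRB) = { -1 -127/128 -507/512 -2027/2048 | -1013/1024 -253/256 -63/64 -31/32 -15/16 -7/8 -3/4 -1/2 0 } -> -4053/4096

-4053/4096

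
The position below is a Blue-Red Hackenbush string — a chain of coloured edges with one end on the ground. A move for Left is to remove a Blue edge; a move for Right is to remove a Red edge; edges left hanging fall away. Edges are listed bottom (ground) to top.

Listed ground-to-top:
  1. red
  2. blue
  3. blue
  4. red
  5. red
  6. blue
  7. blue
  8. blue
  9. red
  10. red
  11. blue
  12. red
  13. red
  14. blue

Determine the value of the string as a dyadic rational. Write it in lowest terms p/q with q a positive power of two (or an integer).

-3181/8192

Prefix values for red blue blue red red blue blue blue red red blue red red blue via {L|R} + simplicity:
1 of 14 · r · max L −∞ · min R 0 → -1
2 of 14 · rb · max L -1 · min R 0 → -1/2
3 of 14 · rbb · max L -1/2 · min R 0 → -1/4
4 of 14 · rbbr · max L -1/2 · min R -1/4 → -3/8
5 of 14 · rbbrr · max L -1/2 · min R -3/8 → -7/16
6 of 14 · rbbrrb · max L -7/16 · min R -3/8 → -13/32
7 of 14 · rbbrrbb · max L -13/32 · min R -3/8 → -25/64
8 of 14 · rbbrrbbb · max L -25/64 · min R -3/8 → -49/128
9 of 14 · rbbrrbbbr · max L -25/64 · min R -49/128 → -99/256
10 of 14 · rbbrrbbbrr · max L -25/64 · min R -99/256 → -199/512
11 of 14 · rbbrrbbbrrb · max L -199/512 · min R -99/256 → -397/1024
12 of 14 · rbbrrbbbrrbr · max L -199/512 · min R -397/1024 → -795/2048
13 of 14 · rbbrrbbbrrbrr · max L -199/512 · min R -795/2048 → -1591/4096
14 of 14 · rbbrrbbbrrbrrb · max L -1591/4096 · min R -795/2048 → -3181/8192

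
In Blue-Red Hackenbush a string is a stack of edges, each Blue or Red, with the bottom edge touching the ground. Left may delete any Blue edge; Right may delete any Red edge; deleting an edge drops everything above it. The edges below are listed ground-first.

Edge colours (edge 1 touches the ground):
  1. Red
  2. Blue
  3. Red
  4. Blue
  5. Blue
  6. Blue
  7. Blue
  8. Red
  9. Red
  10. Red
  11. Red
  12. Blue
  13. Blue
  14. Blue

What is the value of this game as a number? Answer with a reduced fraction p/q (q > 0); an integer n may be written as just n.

Recurse on prefixes of the 14-edge string Red Blue Red Blue Blue Blue Blue Red Red Red Red Blue Blue Blue:
edge 1 of 14 (Red): { (no moves) | 0 } → -1
edge 2 of 14 (Blue): { -1 | 0 } → -1/2
edge 3 of 14 (Red): { -1 | -1/2; 0 } → -3/4
edge 4 of 14 (Blue): { -1; -3/4 | -1/2; 0 } → -5/8
edge 5 of 14 (Blue): { -1; -3/4; -5/8 | -1/2; 0 } → -9/16
edge 6 of 14 (Blue): { -1; -3/4; -5/8; -9/16 | -1/2; 0 } → -17/32
edge 7 of 14 (Blue): { -1; -3/4; -5/8; -9/16; -17/32 | -1/2; 0 } → -33/64
edge 8 of 14 (Red): { -1; -3/4; -5/8; -9/16; -17/32 | -33/64; -1/2; 0 } → -67/128
edge 9 of 14 (Red): { -1; -3/4; -5/8; -9/16; -17/32 | -67/128; -33/64; -1/2; 0 } → -135/256
edge 10 of 14 (Red): { -1; -3/4; -5/8; -9/16; -17/32 | -135/256; -67/128; -33/64; -1/2; 0 } → -271/512
edge 11 of 14 (Red): { -1; -3/4; -5/8; -9/16; -17/32 | -271/512; -135/256; -67/128; -33/64; -1/2; 0 } → -543/1024
edge 12 of 14 (Blue): { -1; -3/4; -5/8; -9/16; -17/32; -543/1024 | -271/512; -135/256; -67/128; -33/64; -1/2; 0 } → -1085/2048
edge 13 of 14 (Blue): { -1; -3/4; -5/8; -9/16; -17/32; -543/1024; -1085/2048 | -271/512; -135/256; -67/128; -33/64; -1/2; 0 } → -2169/4096
edge 14 of 14 (Blue): { -1; -3/4; -5/8; -9/16; -17/32; -543/1024; -1085/2048; -2169/4096 | -271/512; -135/256; -67/128; -33/64; -1/2; 0 } → -4337/8192

-4337/8192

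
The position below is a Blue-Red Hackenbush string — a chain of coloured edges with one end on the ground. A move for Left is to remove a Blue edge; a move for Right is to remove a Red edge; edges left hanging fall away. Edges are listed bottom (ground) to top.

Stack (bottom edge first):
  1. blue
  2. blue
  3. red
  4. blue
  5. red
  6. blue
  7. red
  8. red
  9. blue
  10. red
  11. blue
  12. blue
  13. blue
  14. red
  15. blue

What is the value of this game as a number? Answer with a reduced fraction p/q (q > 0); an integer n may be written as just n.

13499/8192

edge 1 of 15 (blue): { 0 | · } → 1
edge 2 of 15 (blue): { 0, 1 | · } → 2
edge 3 of 15 (red): { 0, 1 | 2 } → 3/2
edge 4 of 15 (blue): { 0, 1, 3/2 | 2 } → 7/4
edge 5 of 15 (red): { 0, 1, 3/2 | 7/4, 2 } → 13/8
edge 6 of 15 (blue): { 0, 1, 3/2, 13/8 | 7/4, 2 } → 27/16
edge 7 of 15 (red): { 0, 1, 3/2, 13/8 | 27/16, 7/4, 2 } → 53/32
edge 8 of 15 (red): { 0, 1, 3/2, 13/8 | 53/32, 27/16, 7/4, 2 } → 105/64
edge 9 of 15 (blue): { 0, 1, 3/2, 13/8, 105/64 | 53/32, 27/16, 7/4, 2 } → 211/128
edge 10 of 15 (red): { 0, 1, 3/2, 13/8, 105/64 | 211/128, 53/32, 27/16, 7/4, 2 } → 421/256
edge 11 of 15 (blue): { 0, 1, 3/2, 13/8, 105/64, 421/256 | 211/128, 53/32, 27/16, 7/4, 2 } → 843/512
edge 12 of 15 (blue): { 0, 1, 3/2, 13/8, 105/64, 421/256, 843/512 | 211/128, 53/32, 27/16, 7/4, 2 } → 1687/1024
edge 13 of 15 (blue): { 0, 1, 3/2, 13/8, 105/64, 421/256, 843/512, 1687/1024 | 211/128, 53/32, 27/16, 7/4, 2 } → 3375/2048
edge 14 of 15 (red): { 0, 1, 3/2, 13/8, 105/64, 421/256, 843/512, 1687/1024 | 3375/2048, 211/128, 53/32, 27/16, 7/4, 2 } → 6749/4096
edge 15 of 15 (blue): { 0, 1, 3/2, 13/8, 105/64, 421/256, 843/512, 1687/1024, 6749/4096 | 3375/2048, 211/128, 53/32, 27/16, 7/4, 2 } → 13499/8192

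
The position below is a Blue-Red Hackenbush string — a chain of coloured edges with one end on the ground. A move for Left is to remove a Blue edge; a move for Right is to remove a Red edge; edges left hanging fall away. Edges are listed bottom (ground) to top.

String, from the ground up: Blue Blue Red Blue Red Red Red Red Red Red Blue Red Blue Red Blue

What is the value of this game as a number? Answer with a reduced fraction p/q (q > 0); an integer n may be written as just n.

Build v(s[:k]) for k = 1..15, string s = Blue Blue Red Blue Red Red Red Red Red Red Blue Red Blue Red Blue.
B: Left { 0 }, Right { none } so simplest 1
BB: Left { 0 1 }, Right { none } so simplest 2
BBR: Left { 0 1 }, Right { 2 } so simplest 3/2
BBRB: Left { 0 1 3/2 }, Right { 2 } so simplest 7/4
BBRBR: Left { 0 1 3/2 }, Right { 7/4 2 } so simplest 13/8
BBRBRR: Left { 0 1 3/2 }, Right { 13/8 7/4 2 } so simplest 25/16
BBRBRRR: Left { 0 1 3/2 }, Right { 25/16 13/8 7/4 2 } so simplest 49/32
BBRBRRRR: Left { 0 1 3/2 }, Right { 49/32 25/16 13/8 7/4 2 } so simplest 97/64
BBRBRRRRR: Left { 0 1 3/2 }, Right { 97/64 49/32 25/16 13/8 7/4 2 } so simplest 193/128
BBRBRRRRRR: Left { 0 1 3/2 }, Right { 193/128 97/64 49/32 25/16 13/8 7/4 2 } so simplest 385/256
BBRBRRRRRRB: Left { 0 1 3/2 385/256 }, Right { 193/128 97/64 49/32 25/16 13/8 7/4 2 } so simplest 771/512
BBRBRRRRRRBR: Left { 0 1 3/2 385/256 }, Right { 771/512 193/128 97/64 49/32 25/16 13/8 7/4 2 } so simplest 1541/1024
BBRBRRRRRRBRB: Left { 0 1 3/2 385/256 1541/1024 }, Right { 771/512 193/128 97/64 49/32 25/16 13/8 7/4 2 } so simplest 3083/2048
BBRBRRRRRRBRBR: Left { 0 1 3/2 385/256 1541/1024 }, Right { 3083/2048 771/512 193/128 97/64 49/32 25/16 13/8 7/4 2 } so simplest 6165/4096
BBRBRRRRRRBRBRB: Left { 0 1 3/2 385/256 1541/1024 6165/4096 }, Right { 3083/2048 771/512 193/128 97/64 49/32 25/16 13/8 7/4 2 } so simplest 12331/8192

12331/8192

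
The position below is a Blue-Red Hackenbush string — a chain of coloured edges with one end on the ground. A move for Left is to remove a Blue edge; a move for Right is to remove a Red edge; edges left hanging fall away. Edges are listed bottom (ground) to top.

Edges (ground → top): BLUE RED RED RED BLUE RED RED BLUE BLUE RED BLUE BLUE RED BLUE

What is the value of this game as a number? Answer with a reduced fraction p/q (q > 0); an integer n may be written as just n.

value_1 [B]  L=[0]  R=[]  -> 1
value_2 [BR]  L=[0]  R=[1]  -> 1/2
value_3 [BRR]  L=[0]  R=[1/2,1]  -> 1/4
value_4 [BRRR]  L=[0]  R=[1/4,1/2,1]  -> 1/8
value_5 [BRRRB]  L=[0,1/8]  R=[1/4,1/2,1]  -> 3/16
value_6 [BRRRBR]  L=[0,1/8]  R=[3/16,1/4,1/2,1]  -> 5/32
value_7 [BRRRBRR]  L=[0,1/8]  R=[5/32,3/16,1/4,1/2,1]  -> 9/64
value_8 [BRRRBRRB]  L=[0,1/8,9/64]  R=[5/32,3/16,1/4,1/2,1]  -> 19/128
value_9 [BRRRBRRBB]  L=[0,1/8,9/64,19/128]  R=[5/32,3/16,1/4,1/2,1]  -> 39/256
value_10 [BRRRBRRBBR]  L=[0,1/8,9/64,19/128]  R=[39/256,5/32,3/16,1/4,1/2,1]  -> 77/512
value_11 [BRRRBRRBBRB]  L=[0,1/8,9/64,19/128,77/512]  R=[39/256,5/32,3/16,1/4,1/2,1]  -> 155/1024
value_12 [BRRRBRRBBRBB]  L=[0,1/8,9/64,19/128,77/512,155/1024]  R=[39/256,5/32,3/16,1/4,1/2,1]  -> 311/2048
value_13 [BRRRBRRBBRBBR]  L=[0,1/8,9/64,19/128,77/512,155/1024]  R=[311/2048,39/256,5/32,3/16,1/4,1/2,1]  -> 621/4096
value_14 [BRRRBRRBBRBBRB]  L=[0,1/8,9/64,19/128,77/512,155/1024,621/4096]  R=[311/2048,39/256,5/32,3/16,1/4,1/2,1]  -> 1243/8192

1243/8192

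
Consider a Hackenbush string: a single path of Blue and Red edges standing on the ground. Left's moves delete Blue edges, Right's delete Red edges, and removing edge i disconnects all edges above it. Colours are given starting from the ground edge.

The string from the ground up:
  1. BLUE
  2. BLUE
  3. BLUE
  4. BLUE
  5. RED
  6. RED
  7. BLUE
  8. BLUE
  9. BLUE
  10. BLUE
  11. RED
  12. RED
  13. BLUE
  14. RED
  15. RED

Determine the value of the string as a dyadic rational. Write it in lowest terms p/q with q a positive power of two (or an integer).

7113/2048

Recurse on prefixes of the 15-edge string BLUE BLUE BLUE BLUE RED RED BLUE BLUE BLUE BLUE RED RED BLUE RED RED:
step 1: add BLUE to get B; options L={ 0 } R={ — } => 1
step 2: add BLUE to get BB; options L={ 0 1 } R={ — } => 2
step 3: add BLUE to get BBB; options L={ 0 1 2 } R={ — } => 3
step 4: add BLUE to get BBBB; options L={ 0 1 2 3 } R={ — } => 4
step 5: add RED to get BBBBR; options L={ 0 1 2 3 } R={ 4 } => 7/2
step 6: add RED to get BBBBRR; options L={ 0 1 2 3 } R={ 7/2 4 } => 13/4
step 7: add BLUE to get BBBBRRB; options L={ 0 1 2 3 13/4 } R={ 7/2 4 } => 27/8
step 8: add BLUE to get BBBBRRBB; options L={ 0 1 2 3 13/4 27/8 } R={ 7/2 4 } => 55/16
step 9: add BLUE to get BBBBRRBBB; options L={ 0 1 2 3 13/4 27/8 55/16 } R={ 7/2 4 } => 111/32
step 10: add BLUE to get BBBBRRBBBB; options L={ 0 1 2 3 13/4 27/8 55/16 111/32 } R={ 7/2 4 } => 223/64
step 11: add RED to get BBBBRRBBBBR; options L={ 0 1 2 3 13/4 27/8 55/16 111/32 } R={ 223/64 7/2 4 } => 445/128
step 12: add RED to get BBBBRRBBBBRR; options L={ 0 1 2 3 13/4 27/8 55/16 111/32 } R={ 445/128 223/64 7/2 4 } => 889/256
step 13: add BLUE to get BBBBRRBBBBRRB; options L={ 0 1 2 3 13/4 27/8 55/16 111/32 889/256 } R={ 445/128 223/64 7/2 4 } => 1779/512
step 14: add RED to get BBBBRRBBBBRRBR; options L={ 0 1 2 3 13/4 27/8 55/16 111/32 889/256 } R={ 1779/512 445/128 223/64 7/2 4 } => 3557/1024
step 15: add RED to get BBBBRRBBBBRRBRR; options L={ 0 1 2 3 13/4 27/8 55/16 111/32 889/256 } R={ 3557/1024 1779/512 445/128 223/64 7/2 4 } => 7113/2048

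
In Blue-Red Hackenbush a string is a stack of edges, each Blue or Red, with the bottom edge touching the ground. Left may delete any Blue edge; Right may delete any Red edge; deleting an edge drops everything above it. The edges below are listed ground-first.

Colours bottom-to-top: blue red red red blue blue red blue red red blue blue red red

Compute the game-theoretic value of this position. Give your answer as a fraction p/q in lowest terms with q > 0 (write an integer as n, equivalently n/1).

1689/8192

Build g(s[:k]) for k = 1..14, string s = blue red red red blue blue red blue red red blue blue red red.
g(b) = { 0 | none } so 1
g(br) = { 0 | 1 } so 1/2
g(brr) = { 0 | 1/2; 1 } so 1/4
g(brrr) = { 0 | 1/4; 1/2; 1 } so 1/8
g(brrrb) = { 0; 1/8 | 1/4; 1/2; 1 } so 3/16
g(brrrbb) = { 0; 1/8; 3/16 | 1/4; 1/2; 1 } so 7/32
g(brrrbbr) = { 0; 1/8; 3/16 | 7/32; 1/4; 1/2; 1 } so 13/64
g(brrrbbrb) = { 0; 1/8; 3/16; 13/64 | 7/32; 1/4; 1/2; 1 } so 27/128
g(brrrbbrbr) = { 0; 1/8; 3/16; 13/64 | 27/128; 7/32; 1/4; 1/2; 1 } so 53/256
g(brrrbbrbrr) = { 0; 1/8; 3/16; 13/64 | 53/256; 27/128; 7/32; 1/4; 1/2; 1 } so 105/512
g(brrrbbrbrrb) = { 0; 1/8; 3/16; 13/64; 105/512 | 53/256; 27/128; 7/32; 1/4; 1/2; 1 } so 211/1024
g(brrrbbrbrrbb) = { 0; 1/8; 3/16; 13/64; 105/512; 211/1024 | 53/256; 27/128; 7/32; 1/4; 1/2; 1 } so 423/2048
g(brrrbbrbrrbbr) = { 0; 1/8; 3/16; 13/64; 105/512; 211/1024 | 423/2048; 53/256; 27/128; 7/32; 1/4; 1/2; 1 } so 845/4096
g(brrrbbrbrrbbrr) = { 0; 1/8; 3/16; 13/64; 105/512; 211/1024 | 845/4096; 423/2048; 53/256; 27/128; 7/32; 1/4; 1/2; 1 } so 1689/8192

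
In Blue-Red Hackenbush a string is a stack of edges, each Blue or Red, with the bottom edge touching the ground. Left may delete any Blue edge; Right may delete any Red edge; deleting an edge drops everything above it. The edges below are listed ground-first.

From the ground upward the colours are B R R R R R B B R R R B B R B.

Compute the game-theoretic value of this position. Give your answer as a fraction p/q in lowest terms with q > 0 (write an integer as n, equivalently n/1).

795/16384

1 of 15 · B · max L 0 · min R +∞ -> 1
2 of 15 · BR · max L 0 · min R 1 -> 1/2
3 of 15 · BRR · max L 0 · min R 1/2 -> 1/4
4 of 15 · BRRR · max L 0 · min R 1/4 -> 1/8
5 of 15 · BRRRR · max L 0 · min R 1/8 -> 1/16
6 of 15 · BRRRRR · max L 0 · min R 1/16 -> 1/32
7 of 15 · BRRRRRB · max L 1/32 · min R 1/16 -> 3/64
8 of 15 · BRRRRRBB · max L 3/64 · min R 1/16 -> 7/128
9 of 15 · BRRRRRBBR · max L 3/64 · min R 7/128 -> 13/256
10 of 15 · BRRRRRBBRR · max L 3/64 · min R 13/256 -> 25/512
11 of 15 · BRRRRRBBRRR · max L 3/64 · min R 25/512 -> 49/1024
12 of 15 · BRRRRRBBRRRB · max L 49/1024 · min R 25/512 -> 99/2048
13 of 15 · BRRRRRBBRRRBB · max L 99/2048 · min R 25/512 -> 199/4096
14 of 15 · BRRRRRBBRRRBBR · max L 99/2048 · min R 199/4096 -> 397/8192
15 of 15 · BRRRRRBBRRRBBRB · max L 397/8192 · min R 199/4096 -> 795/16384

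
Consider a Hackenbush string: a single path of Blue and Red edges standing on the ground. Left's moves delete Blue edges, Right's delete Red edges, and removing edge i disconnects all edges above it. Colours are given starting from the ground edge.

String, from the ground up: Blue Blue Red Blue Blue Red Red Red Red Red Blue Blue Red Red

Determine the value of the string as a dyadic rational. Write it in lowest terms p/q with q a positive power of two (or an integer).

7193/4096

v(B) = { 0 | · } — 1
v(BB) = { 0; 1 | · } — 2
v(BBR) = { 0; 1 | 2 } — 3/2
v(BBRB) = { 0; 1; 3/2 | 2 } — 7/4
v(BBRBB) = { 0; 1; 3/2; 7/4 | 2 } — 15/8
v(BBRBBR) = { 0; 1; 3/2; 7/4 | 15/8; 2 } — 29/16
v(BBRBBRR) = { 0; 1; 3/2; 7/4 | 29/16; 15/8; 2 } — 57/32
v(BBRBBRRR) = { 0; 1; 3/2; 7/4 | 57/32; 29/16; 15/8; 2 } — 113/64
v(BBRBBRRRR) = { 0; 1; 3/2; 7/4 | 113/64; 57/32; 29/16; 15/8; 2 } — 225/128
v(BBRBBRRRRR) = { 0; 1; 3/2; 7/4 | 225/128; 113/64; 57/32; 29/16; 15/8; 2 } — 449/256
v(BBRBBRRRRRB) = { 0; 1; 3/2; 7/4; 449/256 | 225/128; 113/64; 57/32; 29/16; 15/8; 2 } — 899/512
v(BBRBBRRRRRBB) = { 0; 1; 3/2; 7/4; 449/256; 899/512 | 225/128; 113/64; 57/32; 29/16; 15/8; 2 } — 1799/1024
v(BBRBBRRRRRBBR) = { 0; 1; 3/2; 7/4; 449/256; 899/512 | 1799/1024; 225/128; 113/64; 57/32; 29/16; 15/8; 2 } — 3597/2048
v(BBRBBRRRRRBBRR) = { 0; 1; 3/2; 7/4; 449/256; 899/512 | 3597/2048; 1799/1024; 225/128; 113/64; 57/32; 29/16; 15/8; 2 } — 7193/4096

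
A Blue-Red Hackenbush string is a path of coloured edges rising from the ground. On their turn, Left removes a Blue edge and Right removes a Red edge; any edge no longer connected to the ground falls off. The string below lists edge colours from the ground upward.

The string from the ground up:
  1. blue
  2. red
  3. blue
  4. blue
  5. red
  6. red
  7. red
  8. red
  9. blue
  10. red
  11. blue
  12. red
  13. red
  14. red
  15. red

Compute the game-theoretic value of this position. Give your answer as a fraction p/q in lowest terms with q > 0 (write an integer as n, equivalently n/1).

12449/16384

Prefix values for blue red blue blue red red red red blue red blue red red red red via {L|R} + simplicity:
step 1: add blue to get b; options L={ 0 } R={ · } => 1
step 2: add red to get br; options L={ 0 } R={ 1 } => 1/2
step 3: add blue to get brb; options L={ 0, 1/2 } R={ 1 } => 3/4
step 4: add blue to get brbb; options L={ 0, 1/2, 3/4 } R={ 1 } => 7/8
step 5: add red to get brbbr; options L={ 0, 1/2, 3/4 } R={ 7/8, 1 } => 13/16
step 6: add red to get brbbrr; options L={ 0, 1/2, 3/4 } R={ 13/16, 7/8, 1 } => 25/32
step 7: add red to get brbbrrr; options L={ 0, 1/2, 3/4 } R={ 25/32, 13/16, 7/8, 1 } => 49/64
step 8: add red to get brbbrrrr; options L={ 0, 1/2, 3/4 } R={ 49/64, 25/32, 13/16, 7/8, 1 } => 97/128
step 9: add blue to get brbbrrrrb; options L={ 0, 1/2, 3/4, 97/128 } R={ 49/64, 25/32, 13/16, 7/8, 1 } => 195/256
step 10: add red to get brbbrrrrbr; options L={ 0, 1/2, 3/4, 97/128 } R={ 195/256, 49/64, 25/32, 13/16, 7/8, 1 } => 389/512
step 11: add blue to get brbbrrrrbrb; options L={ 0, 1/2, 3/4, 97/128, 389/512 } R={ 195/256, 49/64, 25/32, 13/16, 7/8, 1 } => 779/1024
step 12: add red to get brbbrrrrbrbr; options L={ 0, 1/2, 3/4, 97/128, 389/512 } R={ 779/1024, 195/256, 49/64, 25/32, 13/16, 7/8, 1 } => 1557/2048
step 13: add red to get brbbrrrrbrbrr; options L={ 0, 1/2, 3/4, 97/128, 389/512 } R={ 1557/2048, 779/1024, 195/256, 49/64, 25/32, 13/16, 7/8, 1 } => 3113/4096
step 14: add red to get brbbrrrrbrbrrr; options L={ 0, 1/2, 3/4, 97/128, 389/512 } R={ 3113/4096, 1557/2048, 779/1024, 195/256, 49/64, 25/32, 13/16, 7/8, 1 } => 6225/8192
step 15: add red to get brbbrrrrbrbrrrr; options L={ 0, 1/2, 3/4, 97/128, 389/512 } R={ 6225/8192, 3113/4096, 1557/2048, 779/1024, 195/256, 49/64, 25/32, 13/16, 7/8, 1 } => 12449/16384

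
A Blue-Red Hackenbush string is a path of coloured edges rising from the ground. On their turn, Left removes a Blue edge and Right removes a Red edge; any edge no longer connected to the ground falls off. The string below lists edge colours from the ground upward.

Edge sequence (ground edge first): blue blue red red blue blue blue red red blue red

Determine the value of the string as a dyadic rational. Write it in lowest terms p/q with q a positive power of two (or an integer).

741/512

edge 1 of 11 (blue): { 0 | none } — 1
edge 2 of 11 (blue): { 0 1 | none } — 2
edge 3 of 11 (red): { 0 1 | 2 } — 3/2
edge 4 of 11 (red): { 0 1 | 3/2 2 } — 5/4
edge 5 of 11 (blue): { 0 1 5/4 | 3/2 2 } — 11/8
edge 6 of 11 (blue): { 0 1 5/4 11/8 | 3/2 2 } — 23/16
edge 7 of 11 (blue): { 0 1 5/4 11/8 23/16 | 3/2 2 } — 47/32
edge 8 of 11 (red): { 0 1 5/4 11/8 23/16 | 47/32 3/2 2 } — 93/64
edge 9 of 11 (red): { 0 1 5/4 11/8 23/16 | 93/64 47/32 3/2 2 } — 185/128
edge 10 of 11 (blue): { 0 1 5/4 11/8 23/16 185/128 | 93/64 47/32 3/2 2 } — 371/256
edge 11 of 11 (red): { 0 1 5/4 11/8 23/16 185/128 | 371/256 93/64 47/32 3/2 2 } — 741/512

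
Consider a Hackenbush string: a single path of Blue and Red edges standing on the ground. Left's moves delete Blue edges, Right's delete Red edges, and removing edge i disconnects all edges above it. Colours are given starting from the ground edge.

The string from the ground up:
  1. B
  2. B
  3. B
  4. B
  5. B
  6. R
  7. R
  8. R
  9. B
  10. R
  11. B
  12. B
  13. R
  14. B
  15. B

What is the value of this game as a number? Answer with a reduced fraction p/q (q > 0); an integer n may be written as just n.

B: Left { 0 }, Right {  } so simplest 1
BB: Left { 0,1 }, Right {  } so simplest 2
BBB: Left { 0,1,2 }, Right {  } so simplest 3
BBBB: Left { 0,1,2,3 }, Right {  } so simplest 4
BBBBB: Left { 0,1,2,3,4 }, Right {  } so simplest 5
BBBBBR: Left { 0,1,2,3,4 }, Right { 5 } so simplest 9/2
BBBBBRR: Left { 0,1,2,3,4 }, Right { 9/2,5 } so simplest 17/4
BBBBBRRR: Left { 0,1,2,3,4 }, Right { 17/4,9/2,5 } so simplest 33/8
BBBBBRRRB: Left { 0,1,2,3,4,33/8 }, Right { 17/4,9/2,5 } so simplest 67/16
BBBBBRRRBR: Left { 0,1,2,3,4,33/8 }, Right { 67/16,17/4,9/2,5 } so simplest 133/32
BBBBBRRRBRB: Left { 0,1,2,3,4,33/8,133/32 }, Right { 67/16,17/4,9/2,5 } so simplest 267/64
BBBBBRRRBRBB: Left { 0,1,2,3,4,33/8,133/32,267/64 }, Right { 67/16,17/4,9/2,5 } so simplest 535/128
BBBBBRRRBRBBR: Left { 0,1,2,3,4,33/8,133/32,267/64 }, Right { 535/128,67/16,17/4,9/2,5 } so simplest 1069/256
BBBBBRRRBRBBRB: Left { 0,1,2,3,4,33/8,133/32,267/64,1069/256 }, Right { 535/128,67/16,17/4,9/2,5 } so simplest 2139/512
BBBBBRRRBRBBRBB: Left { 0,1,2,3,4,33/8,133/32,267/64,1069/256,2139/512 }, Right { 535/128,67/16,17/4,9/2,5 } so simplest 4279/1024

4279/1024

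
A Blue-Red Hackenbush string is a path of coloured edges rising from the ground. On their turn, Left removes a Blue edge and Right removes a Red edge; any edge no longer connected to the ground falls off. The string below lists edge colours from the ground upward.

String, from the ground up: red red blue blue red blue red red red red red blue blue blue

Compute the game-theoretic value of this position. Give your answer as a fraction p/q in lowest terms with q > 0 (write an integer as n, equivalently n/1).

edge 1 of 14 (red): { (no moves) | 0 } -> -1
edge 2 of 14 (red): { (no moves) | -1; 0 } -> -2
edge 3 of 14 (blue): { -2 | -1; 0 } -> -3/2
edge 4 of 14 (blue): { -2; -3/2 | -1; 0 } -> -5/4
edge 5 of 14 (red): { -2; -3/2 | -5/4; -1; 0 } -> -11/8
edge 6 of 14 (blue): { -2; -3/2; -11/8 | -5/4; -1; 0 } -> -21/16
edge 7 of 14 (red): { -2; -3/2; -11/8 | -21/16; -5/4; -1; 0 } -> -43/32
edge 8 of 14 (red): { -2; -3/2; -11/8 | -43/32; -21/16; -5/4; -1; 0 } -> -87/64
edge 9 of 14 (red): { -2; -3/2; -11/8 | -87/64; -43/32; -21/16; -5/4; -1; 0 } -> -175/128
edge 10 of 14 (red): { -2; -3/2; -11/8 | -175/128; -87/64; -43/32; -21/16; -5/4; -1; 0 } -> -351/256
edge 11 of 14 (red): { -2; -3/2; -11/8 | -351/256; -175/128; -87/64; -43/32; -21/16; -5/4; -1; 0 } -> -703/512
edge 12 of 14 (blue): { -2; -3/2; -11/8; -703/512 | -351/256; -175/128; -87/64; -43/32; -21/16; -5/4; -1; 0 } -> -1405/1024
edge 13 of 14 (blue): { -2; -3/2; -11/8; -703/512; -1405/1024 | -351/256; -175/128; -87/64; -43/32; -21/16; -5/4; -1; 0 } -> -2809/2048
edge 14 of 14 (blue): { -2; -3/2; -11/8; -703/512; -1405/1024; -2809/2048 | -351/256; -175/128; -87/64; -43/32; -21/16; -5/4; -1; 0 } -> -5617/4096

-5617/4096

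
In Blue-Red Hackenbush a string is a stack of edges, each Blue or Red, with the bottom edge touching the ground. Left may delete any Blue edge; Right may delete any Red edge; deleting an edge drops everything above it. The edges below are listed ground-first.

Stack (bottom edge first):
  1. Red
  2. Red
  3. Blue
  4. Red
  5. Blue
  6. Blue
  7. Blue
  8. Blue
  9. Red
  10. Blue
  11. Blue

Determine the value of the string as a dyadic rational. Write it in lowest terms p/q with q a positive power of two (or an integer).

step 1: add Red to get R; options L={ — } R={ 0 } gives -1
step 2: add Red to get RR; options L={ — } R={ -1; 0 } gives -2
step 3: add Blue to get RRB; options L={ -2 } R={ -1; 0 } gives -3/2
step 4: add Red to get RRBR; options L={ -2 } R={ -3/2; -1; 0 } gives -7/4
step 5: add Blue to get RRBRB; options L={ -2; -7/4 } R={ -3/2; -1; 0 } gives -13/8
step 6: add Blue to get RRBRBB; options L={ -2; -7/4; -13/8 } R={ -3/2; -1; 0 } gives -25/16
step 7: add Blue to get RRBRBBB; options L={ -2; -7/4; -13/8; -25/16 } R={ -3/2; -1; 0 } gives -49/32
step 8: add Blue to get RRBRBBBB; options L={ -2; -7/4; -13/8; -25/16; -49/32 } R={ -3/2; -1; 0 } gives -97/64
step 9: add Red to get RRBRBBBBR; options L={ -2; -7/4; -13/8; -25/16; -49/32 } R={ -97/64; -3/2; -1; 0 } gives -195/128
step 10: add Blue to get RRBRBBBBRB; options L={ -2; -7/4; -13/8; -25/16; -49/32; -195/128 } R={ -97/64; -3/2; -1; 0 } gives -389/256
step 11: add Blue to get RRBRBBBBRBB; options L={ -2; -7/4; -13/8; -25/16; -49/32; -195/128; -389/256 } R={ -97/64; -3/2; -1; 0 } gives -777/512

-777/512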